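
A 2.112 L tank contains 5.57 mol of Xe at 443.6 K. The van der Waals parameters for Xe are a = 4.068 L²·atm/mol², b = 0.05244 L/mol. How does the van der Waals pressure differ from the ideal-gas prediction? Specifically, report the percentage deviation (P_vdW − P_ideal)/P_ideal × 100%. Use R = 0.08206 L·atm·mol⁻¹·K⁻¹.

Ideal: P_ideal = nRT/V = (5.57)(0.08206)(443.6)/2.112 = 96.0029 atm
vdW: P = nRT/(V − nb) − a n²/V² = 202.758/1.81991 − 126.209/4.46054 = 111.411 − 28.2946 = 83.116 atm
% deviation = (83.116 − 96.0029)/96.0029 × 100% = -13.42%

-13.42 %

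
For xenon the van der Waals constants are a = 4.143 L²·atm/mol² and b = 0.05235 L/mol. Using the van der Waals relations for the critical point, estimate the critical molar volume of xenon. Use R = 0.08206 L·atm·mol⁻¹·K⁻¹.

V_m,c ≈ 0.1571 L/mol

For a van der Waals gas, V_m,c = 3b.
V_m,c = 3×0.05235 = 0.1571 L/mol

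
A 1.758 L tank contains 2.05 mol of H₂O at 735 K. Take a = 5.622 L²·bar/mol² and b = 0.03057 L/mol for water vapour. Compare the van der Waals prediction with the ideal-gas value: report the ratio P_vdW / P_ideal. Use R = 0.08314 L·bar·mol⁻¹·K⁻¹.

P_vdW / P_ideal ≈ 0.9297

Ideal: P_ideal = nRT/V = (2.05)(0.08314)(735)/1.758 = 71.2578 bar
vdW: P = nRT/(V − nb) − a n²/V² = 125.271/1.69533 − 23.6265/3.09056 = 73.8918 − 7.64473 = 66.2471 bar
Ratio = 66.2471/71.2578 = 0.9297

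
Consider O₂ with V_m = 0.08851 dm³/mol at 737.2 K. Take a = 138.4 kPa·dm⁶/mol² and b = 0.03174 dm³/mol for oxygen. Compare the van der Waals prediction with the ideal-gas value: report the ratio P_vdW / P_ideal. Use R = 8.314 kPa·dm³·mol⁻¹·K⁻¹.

P_vdW / P_ideal ≈ 1.304

Ideal: P_ideal = RT/V_m = (8.314)(737.2)/0.08851 = 69247.3 kPa
vdW: P = RT/(V_m − b) − a/V_m² = 6129.08/0.0567700 − 138.4/0.00783402 = 107963 − 17666.5 = 90297 kPa
Ratio = 90297/69247.3 = 1.304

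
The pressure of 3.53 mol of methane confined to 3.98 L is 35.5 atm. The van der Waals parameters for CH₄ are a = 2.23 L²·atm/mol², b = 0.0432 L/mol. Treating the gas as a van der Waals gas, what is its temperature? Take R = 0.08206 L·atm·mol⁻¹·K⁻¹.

T = (P + a n²/V²)(V − nb)/(nR)
P + a n²/V² = 35.5 + (2.23)(3.53)²/(3.98)² = 37.254 atm
V − nb = 3.98 − (3.53)(0.0432) = 3.8275 L
T = (37.254)(3.8275)/((3.53)(0.08206)) = 492.2 K

T ≈ 492.2 K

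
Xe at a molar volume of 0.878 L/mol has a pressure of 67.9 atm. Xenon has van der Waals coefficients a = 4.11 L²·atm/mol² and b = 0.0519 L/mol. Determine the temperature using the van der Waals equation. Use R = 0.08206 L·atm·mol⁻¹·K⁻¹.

T ≈ 737.2 K

T = (P + a/V_m²)(V_m − b)/R
P + a/V_m² = 67.9 + 4.11/(0.878)² = 73.232 atm
V_m − b = 0.878 − 0.0519 = 0.82610 L/mol
T = (73.232)(0.82610)/0.08206 = 737.2 K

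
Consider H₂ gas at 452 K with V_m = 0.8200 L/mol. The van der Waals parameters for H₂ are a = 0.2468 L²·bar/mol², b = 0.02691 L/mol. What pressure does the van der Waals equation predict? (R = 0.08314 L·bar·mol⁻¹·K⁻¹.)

P ≈ 47.02 bar

P = RT/(V_m − b) − a/V_m²
RT/(V_m − b) = (0.08314)(452)/(0.8200 − 0.02691) = 37.579/0.79309 = 47.383 bar
a/V_m² = 0.2468/(0.8200)² = 0.36704 bar
P = 47.383 − 0.36704 = 47.02 bar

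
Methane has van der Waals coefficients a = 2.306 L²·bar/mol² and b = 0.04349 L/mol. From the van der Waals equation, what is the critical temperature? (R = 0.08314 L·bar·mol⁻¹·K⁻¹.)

T_c ≈ 189.0 K

For a van der Waals gas, T_c = 8a/(27Rb).
T_c = 8×2.306/(27×0.08314×0.04349) = 18.448/0.097625 = 189.0 K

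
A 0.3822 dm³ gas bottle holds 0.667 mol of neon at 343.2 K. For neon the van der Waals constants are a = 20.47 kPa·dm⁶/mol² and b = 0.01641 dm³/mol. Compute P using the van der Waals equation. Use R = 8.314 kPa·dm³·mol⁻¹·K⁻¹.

P = nRT/(V − nb) − a n²/V²
nRT/(V − nb) = (0.667)(8.314)(343.2)/(0.3822 − 0.667×0.01641) = 1903.2/0.37125 = 5126.5 kPa
a n²/V² = (20.47)(0.667)²/(0.3822)² = 62.343 kPa
P = 5126.5 − 62.343 = 5064 kPa

P ≈ 5064 kPa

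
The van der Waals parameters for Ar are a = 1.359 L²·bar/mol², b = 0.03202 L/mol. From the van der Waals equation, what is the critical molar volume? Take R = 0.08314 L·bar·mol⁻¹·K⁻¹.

V_m,c ≈ 0.09606 L/mol

For a van der Waals gas, V_m,c = 3b.
V_m,c = 3×0.03202 = 0.09606 L/mol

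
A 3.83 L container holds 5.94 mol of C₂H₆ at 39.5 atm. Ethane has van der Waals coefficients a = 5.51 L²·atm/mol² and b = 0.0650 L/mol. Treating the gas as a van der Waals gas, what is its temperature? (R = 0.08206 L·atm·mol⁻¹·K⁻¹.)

T ≈ 372.7 K

T = (P + a n²/V²)(V − nb)/(nR)
P + a n²/V² = 39.5 + (5.51)(5.94)²/(3.83)² = 52.753 atm
V − nb = 3.83 − (5.94)(0.0650) = 3.4439 L
T = (52.753)(3.4439)/((5.94)(0.08206)) = 372.7 K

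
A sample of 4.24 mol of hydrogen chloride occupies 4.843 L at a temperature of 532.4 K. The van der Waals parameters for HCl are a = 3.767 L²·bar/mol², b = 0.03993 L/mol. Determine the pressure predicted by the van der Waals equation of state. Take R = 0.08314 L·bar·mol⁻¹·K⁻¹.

P ≈ 37.27 bar

P = nRT/(V − nb) − a n²/V²
nRT/(V − nb) = (4.24)(0.08314)(532.4)/(4.843 − 4.24×0.03993) = 187.68/4.6737 = 40.157 bar
a n²/V² = (3.767)(4.24)²/(4.843)² = 2.8873 bar
P = 40.157 − 2.8873 = 37.27 bar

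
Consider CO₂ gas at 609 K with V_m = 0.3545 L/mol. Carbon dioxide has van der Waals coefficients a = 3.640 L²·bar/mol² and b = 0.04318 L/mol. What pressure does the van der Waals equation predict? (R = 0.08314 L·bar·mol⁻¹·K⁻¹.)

P ≈ 133.7 bar

P = RT/(V_m − b) − a/V_m²
RT/(V_m − b) = (0.08314)(609)/(0.3545 − 0.04318) = 50.632/0.31132 = 162.64 bar
a/V_m² = 3.640/(0.3545)² = 28.965 bar
P = 162.64 − 28.965 = 133.7 bar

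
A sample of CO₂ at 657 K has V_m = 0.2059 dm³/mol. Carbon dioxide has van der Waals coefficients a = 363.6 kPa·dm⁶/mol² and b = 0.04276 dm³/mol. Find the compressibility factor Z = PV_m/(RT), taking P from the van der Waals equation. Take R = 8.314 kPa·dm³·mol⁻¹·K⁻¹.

P = RT/(V_m − b) − a/V_m² = (8.314)(657)/(0.2059 − 0.04276) − 363.6/(0.2059)²
  = 5462.3/0.16314 − 8576.5 = 33482 − 8576.5 = 24906 kPa
Z = PV_m/(RT) = (24906)(0.2059)/((8.314)(657)) = 5128.1/5462.3 = 0.9388

Z ≈ 0.9388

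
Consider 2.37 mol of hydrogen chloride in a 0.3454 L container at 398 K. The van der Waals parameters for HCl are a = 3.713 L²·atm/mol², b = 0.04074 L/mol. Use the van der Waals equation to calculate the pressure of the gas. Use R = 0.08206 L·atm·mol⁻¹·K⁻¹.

P = nRT/(V − nb) − a n²/V²
nRT/(V − nb) = (2.37)(0.08206)(398)/(0.3454 − 2.37×0.04074) = 77.404/0.24885 = 311.05 atm
a n²/V² = (3.713)(2.37)²/(0.3454)² = 174.81 atm
P = 311.05 − 174.81 = 136.2 atm

P ≈ 136.2 atm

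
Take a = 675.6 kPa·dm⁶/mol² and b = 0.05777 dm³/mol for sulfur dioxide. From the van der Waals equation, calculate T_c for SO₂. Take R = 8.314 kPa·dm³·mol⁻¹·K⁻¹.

T_c ≈ 416.8 K

For a van der Waals gas, T_c = 8a/(27Rb).
T_c = 8×675.6/(27×8.314×0.05777) = 5404.8/12.968 = 416.8 K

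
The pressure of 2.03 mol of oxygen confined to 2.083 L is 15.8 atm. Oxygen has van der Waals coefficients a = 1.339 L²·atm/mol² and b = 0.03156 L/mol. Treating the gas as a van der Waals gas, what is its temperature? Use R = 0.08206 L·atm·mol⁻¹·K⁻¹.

T = (P + a n²/V²)(V − nb)/(nR)
P + a n²/V² = 15.8 + (1.339)(2.03)²/(2.083)² = 17.072 atm
V − nb = 2.083 − (2.03)(0.03156) = 2.0189 L
T = (17.072)(2.0189)/((2.03)(0.08206)) = 206.9 K

T ≈ 206.9 K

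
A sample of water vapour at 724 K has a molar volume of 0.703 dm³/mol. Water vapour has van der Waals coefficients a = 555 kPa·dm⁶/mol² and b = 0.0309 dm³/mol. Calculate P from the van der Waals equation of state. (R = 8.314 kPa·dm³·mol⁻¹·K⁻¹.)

P = RT/(V_m − b) − a/V_m²
RT/(V_m − b) = (8.314)(724)/(0.703 − 0.0309) = 6019.3/0.67210 = 8956.0 kPa
a/V_m² = 555/(0.703)² = 1123.0 kPa
P = 8956.0 − 1123.0 = 7833 kPa

P ≈ 7833 kPa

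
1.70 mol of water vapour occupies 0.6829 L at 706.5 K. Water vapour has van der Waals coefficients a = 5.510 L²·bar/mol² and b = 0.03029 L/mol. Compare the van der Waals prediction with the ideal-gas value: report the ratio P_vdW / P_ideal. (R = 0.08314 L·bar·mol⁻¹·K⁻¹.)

Ideal: P_ideal = nRT/V = (1.70)(0.08314)(706.5)/0.6829 = 146.222 bar
vdW: P = nRT/(V − nb) − a n²/V² = 99.8553/0.631407 − 15.9239/0.466352 = 158.147 − 34.1457 = 124.001 bar
Ratio = 124.001/146.222 = 0.8480

P_vdW / P_ideal ≈ 0.8480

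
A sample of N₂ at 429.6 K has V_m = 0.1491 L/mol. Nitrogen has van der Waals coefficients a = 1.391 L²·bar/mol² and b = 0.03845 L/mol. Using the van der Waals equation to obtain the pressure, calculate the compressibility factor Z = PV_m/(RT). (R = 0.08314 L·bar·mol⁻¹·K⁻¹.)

P = RT/(V_m − b) − a/V_m² = (0.08314)(429.6)/(0.1491 − 0.03845) − 1.391/(0.1491)²
  = 35.717/0.11065 − 62.571 = 322.79 − 62.571 = 260.22 bar
Z = PV_m/(RT) = (260.22)(0.1491)/((0.08314)(429.6)) = 38.799/35.717 = 1.086

Z ≈ 1.086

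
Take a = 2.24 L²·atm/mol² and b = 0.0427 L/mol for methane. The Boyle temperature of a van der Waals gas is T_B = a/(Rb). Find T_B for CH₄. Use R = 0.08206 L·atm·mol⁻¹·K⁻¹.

T_B ≈ 639.3 K

For a van der Waals gas the second virial coefficient B₂ = b − a/(RT) vanishes at T_B = a/(Rb).
T_B = 2.24/(0.08206×0.0427) = 2.24/0.0035040 = 639.3 K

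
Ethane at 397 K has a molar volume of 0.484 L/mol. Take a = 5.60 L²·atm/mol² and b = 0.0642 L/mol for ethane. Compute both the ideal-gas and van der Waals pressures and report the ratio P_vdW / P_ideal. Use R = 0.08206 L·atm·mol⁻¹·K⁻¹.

Ideal: P_ideal = RT/V_m = (0.08206)(397)/0.484 = 67.3095 atm
vdW: P = RT/(V_m − b) − a/V_m² = 32.5778/0.419800 − 5.60/0.234256 = 77.6031 − 23.9055 = 53.6976 atm
Ratio = 53.6976/67.3095 = 0.7978

P_vdW / P_ideal ≈ 0.7978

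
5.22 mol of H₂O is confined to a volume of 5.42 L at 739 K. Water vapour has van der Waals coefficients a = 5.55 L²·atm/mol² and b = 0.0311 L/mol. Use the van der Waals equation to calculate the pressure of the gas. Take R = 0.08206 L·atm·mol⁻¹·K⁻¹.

P = nRT/(V − nb) − a n²/V²
nRT/(V − nb) = (5.22)(0.08206)(739)/(5.42 − 5.22×0.0311) = 316.55/5.2577 = 60.207 atm
a n²/V² = (5.55)(5.22)²/(5.42)² = 5.1480 atm
P = 60.207 − 5.1480 = 55.06 atm

P ≈ 55.06 atm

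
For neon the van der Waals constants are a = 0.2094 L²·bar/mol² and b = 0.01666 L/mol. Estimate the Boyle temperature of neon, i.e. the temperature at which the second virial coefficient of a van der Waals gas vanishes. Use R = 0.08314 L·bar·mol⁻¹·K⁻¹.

T_B ≈ 151.2 K

For a van der Waals gas the second virial coefficient B₂ = b − a/(RT) vanishes at T_B = a/(Rb).
T_B = 0.2094/(0.08314×0.01666) = 0.2094/0.0013851 = 151.2 K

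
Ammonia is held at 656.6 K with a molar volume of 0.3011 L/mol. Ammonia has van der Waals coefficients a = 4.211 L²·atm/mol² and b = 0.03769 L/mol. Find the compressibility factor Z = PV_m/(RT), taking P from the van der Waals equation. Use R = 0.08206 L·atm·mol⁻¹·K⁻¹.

P = RT/(V_m − b) − a/V_m² = (0.08206)(656.6)/(0.3011 − 0.03769) − 4.211/(0.3011)²
  = 53.881/0.26341 − 46.448 = 204.55 − 46.448 = 158.10 atm
Z = PV_m/(RT) = (158.10)(0.3011)/((0.08206)(656.6)) = 47.604/53.881 = 0.8835

Z ≈ 0.8835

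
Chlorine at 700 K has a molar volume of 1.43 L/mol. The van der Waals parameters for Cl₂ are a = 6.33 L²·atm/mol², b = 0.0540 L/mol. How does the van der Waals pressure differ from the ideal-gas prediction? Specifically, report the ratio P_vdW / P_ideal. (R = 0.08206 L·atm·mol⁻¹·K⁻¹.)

P_vdW / P_ideal ≈ 0.9622

Ideal: P_ideal = RT/V_m = (0.08206)(700)/1.43 = 40.1692 atm
vdW: P = RT/(V_m − b) − a/V_m² = 57.4420/1.37600 − 6.33/2.04490 = 41.7456 − 3.09551 = 38.6501 atm
Ratio = 38.6501/40.1692 = 0.9622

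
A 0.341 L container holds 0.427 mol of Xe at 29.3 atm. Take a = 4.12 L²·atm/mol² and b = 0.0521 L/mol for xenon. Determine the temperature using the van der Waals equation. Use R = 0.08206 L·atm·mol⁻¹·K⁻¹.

T ≈ 325.3 K

T = (P + a n²/V²)(V − nb)/(nR)
P + a n²/V² = 29.3 + (4.12)(0.427)²/(0.341)² = 35.760 atm
V − nb = 0.341 − (0.427)(0.0521) = 0.31875 L
T = (35.760)(0.31875)/((0.427)(0.08206)) = 325.3 K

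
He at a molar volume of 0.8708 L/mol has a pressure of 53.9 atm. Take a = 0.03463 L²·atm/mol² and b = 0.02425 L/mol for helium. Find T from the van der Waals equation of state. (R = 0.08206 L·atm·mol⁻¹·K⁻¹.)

T = (P + a/V_m²)(V_m − b)/R
P + a/V_m² = 53.9 + 0.03463/(0.8708)² = 53.946 atm
V_m − b = 0.8708 − 0.02425 = 0.84655 L/mol
T = (53.946)(0.84655)/0.08206 = 556.5 K

T ≈ 556.5 K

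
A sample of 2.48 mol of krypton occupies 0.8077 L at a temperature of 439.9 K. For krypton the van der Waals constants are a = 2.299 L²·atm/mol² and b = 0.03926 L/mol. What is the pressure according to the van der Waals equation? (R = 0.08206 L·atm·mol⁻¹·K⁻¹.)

P = nRT/(V − nb) − a n²/V²
nRT/(V − nb) = (2.48)(0.08206)(439.9)/(0.8077 − 2.48×0.03926) = 89.524/0.71034 = 126.03 atm
a n²/V² = (2.299)(2.48)²/(0.8077)² = 21.674 atm
P = 126.03 − 21.674 = 104.4 atm

P ≈ 104.4 atm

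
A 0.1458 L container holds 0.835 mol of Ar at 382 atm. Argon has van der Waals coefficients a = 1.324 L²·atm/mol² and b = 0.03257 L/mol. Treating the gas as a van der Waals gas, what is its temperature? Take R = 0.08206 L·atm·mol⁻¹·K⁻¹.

T = (P + a n²/V²)(V − nb)/(nR)
P + a n²/V² = 382 + (1.324)(0.835)²/(0.1458)² = 425.43 atm
V − nb = 0.1458 − (0.835)(0.03257) = 0.11860 L
T = (425.43)(0.11860)/((0.835)(0.08206)) = 736.4 K

T ≈ 736.4 K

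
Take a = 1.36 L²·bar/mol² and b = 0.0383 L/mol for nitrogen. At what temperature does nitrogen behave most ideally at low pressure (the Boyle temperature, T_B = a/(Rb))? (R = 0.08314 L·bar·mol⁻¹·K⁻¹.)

For a van der Waals gas the second virial coefficient B₂ = b − a/(RT) vanishes at T_B = a/(Rb).
T_B = 1.36/(0.08314×0.0383) = 1.36/0.0031843 = 427.1 K

T_B ≈ 427.1 K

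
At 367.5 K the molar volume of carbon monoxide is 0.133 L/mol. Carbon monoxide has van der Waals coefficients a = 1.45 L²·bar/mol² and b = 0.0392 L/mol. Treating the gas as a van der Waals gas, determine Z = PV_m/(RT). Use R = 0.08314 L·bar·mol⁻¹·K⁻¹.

P = RT/(V_m − b) − a/V_m² = (0.08314)(367.5)/(0.133 − 0.0392) − 1.45/(0.133)²
  = 30.554/0.093800 − 81.972 = 325.74 − 81.972 = 243.77 bar
Z = PV_m/(RT) = (243.77)(0.133)/((0.08314)(367.5)) = 32.421/30.554 = 1.061

Z ≈ 1.061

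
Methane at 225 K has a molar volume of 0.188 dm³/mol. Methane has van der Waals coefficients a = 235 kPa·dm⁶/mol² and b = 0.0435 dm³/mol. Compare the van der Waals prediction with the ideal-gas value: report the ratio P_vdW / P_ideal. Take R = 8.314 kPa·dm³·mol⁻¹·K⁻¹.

Ideal: P_ideal = RT/V_m = (8.314)(225)/0.188 = 9950.27 kPa
vdW: P = RT/(V_m − b) − a/V_m² = 1870.65/0.144500 − 235/0.0353440 = 12945.7 − 6648.94 = 6296.8 kPa
Ratio = 6296.8/9950.27 = 0.6328

P_vdW / P_ideal ≈ 0.6328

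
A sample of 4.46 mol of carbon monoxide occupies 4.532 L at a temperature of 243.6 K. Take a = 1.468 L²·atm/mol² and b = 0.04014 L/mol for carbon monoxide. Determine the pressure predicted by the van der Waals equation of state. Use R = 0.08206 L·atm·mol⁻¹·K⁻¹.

P ≈ 19.06 atm

P = nRT/(V − nb) − a n²/V²
nRT/(V − nb) = (4.46)(0.08206)(243.6)/(4.532 − 4.46×0.04014) = 89.155/4.3530 = 20.481 atm
a n²/V² = (1.468)(4.46)²/(4.532)² = 1.4217 atm
P = 20.481 − 1.4217 = 19.06 atm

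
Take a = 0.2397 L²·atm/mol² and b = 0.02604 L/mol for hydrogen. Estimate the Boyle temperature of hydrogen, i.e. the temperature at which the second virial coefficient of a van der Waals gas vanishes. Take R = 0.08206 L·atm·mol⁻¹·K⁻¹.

For a van der Waals gas the second virial coefficient B₂ = b − a/(RT) vanishes at T_B = a/(Rb).
T_B = 0.2397/(0.08206×0.02604) = 0.2397/0.0021368 = 112.2 K

T_B ≈ 112.2 K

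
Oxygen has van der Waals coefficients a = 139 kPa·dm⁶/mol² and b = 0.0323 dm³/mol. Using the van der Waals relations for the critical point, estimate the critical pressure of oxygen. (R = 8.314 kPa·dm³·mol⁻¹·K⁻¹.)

P_c ≈ 4935 kPa

For a van der Waals gas, P_c = a/(27b²).
P_c = 139/(27×(0.0323)²) = 139/0.028169 = 4935 kPa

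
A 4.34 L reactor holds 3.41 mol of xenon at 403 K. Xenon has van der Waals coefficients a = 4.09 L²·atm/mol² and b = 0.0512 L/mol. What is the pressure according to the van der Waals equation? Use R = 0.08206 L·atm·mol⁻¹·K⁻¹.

P = nRT/(V − nb) − a n²/V²
nRT/(V − nb) = (3.41)(0.08206)(403)/(4.34 − 3.41×0.0512) = 112.77/4.1654 = 27.073 atm
a n²/V² = (4.09)(3.41)²/(4.34)² = 2.5249 atm
P = 27.073 − 2.5249 = 24.55 atm

P ≈ 24.55 atm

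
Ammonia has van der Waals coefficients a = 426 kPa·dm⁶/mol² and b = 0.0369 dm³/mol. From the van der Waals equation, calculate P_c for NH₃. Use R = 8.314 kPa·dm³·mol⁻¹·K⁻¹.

For a van der Waals gas, P_c = a/(27b²).
P_c = 426/(27×(0.0369)²) = 426/0.036763 = 11588 kPa

P_c ≈ 11588 kPa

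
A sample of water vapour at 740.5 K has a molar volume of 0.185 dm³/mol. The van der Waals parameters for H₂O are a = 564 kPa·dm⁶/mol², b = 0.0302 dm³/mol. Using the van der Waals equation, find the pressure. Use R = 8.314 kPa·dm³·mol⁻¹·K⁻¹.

P ≈ 23292 kPa

P = RT/(V_m − b) − a/V_m²
RT/(V_m − b) = (8.314)(740.5)/(0.185 − 0.0302) = 6156.5/0.15480 = 39771 kPa
a/V_m² = 564/(0.185)² = 16479 kPa
P = 39771 − 16479 = 23292 kPa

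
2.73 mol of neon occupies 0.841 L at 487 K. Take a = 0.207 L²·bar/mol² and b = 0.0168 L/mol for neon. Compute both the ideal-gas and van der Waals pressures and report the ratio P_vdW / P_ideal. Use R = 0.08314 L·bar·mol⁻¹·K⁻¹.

Ideal: P_ideal = nRT/V = (2.73)(0.08314)(487)/0.841 = 131.433 bar
vdW: P = nRT/(V − nb) − a n²/V² = 110.535/0.795136 − 1.54275/0.707281 = 139.014 − 2.18124 = 136.833 bar
Ratio = 136.833/131.433 = 1.041

P_vdW / P_ideal ≈ 1.041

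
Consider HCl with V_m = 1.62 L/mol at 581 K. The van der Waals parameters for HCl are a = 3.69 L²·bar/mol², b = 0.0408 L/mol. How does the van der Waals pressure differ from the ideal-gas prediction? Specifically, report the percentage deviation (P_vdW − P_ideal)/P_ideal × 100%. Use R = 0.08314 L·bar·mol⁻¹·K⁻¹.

Ideal: P_ideal = RT/V_m = (0.08314)(581)/1.62 = 29.8175 bar
vdW: P = RT/(V_m − b) − a/V_m² = 48.3043/1.57920 − 3.69/2.62440 = 30.5878 − 1.40604 = 29.1818 bar
% deviation = (29.1818 − 29.8175)/29.8175 × 100% = -2.13%

-2.13 %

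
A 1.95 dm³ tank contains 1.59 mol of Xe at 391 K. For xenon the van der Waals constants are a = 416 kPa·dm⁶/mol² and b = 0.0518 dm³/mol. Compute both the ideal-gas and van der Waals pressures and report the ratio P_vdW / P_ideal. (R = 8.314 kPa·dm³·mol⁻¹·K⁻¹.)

P_vdW / P_ideal ≈ 0.9398

Ideal: P_ideal = nRT/V = (1.59)(8.314)(391)/1.95 = 2650.63 kPa
vdW: P = nRT/(V − nb) − a n²/V² = 5168.73/1.86764 − 1051.69/3.80250 = 2767.52 − 276.579 = 2490.94 kPa
Ratio = 2490.94/2650.63 = 0.9398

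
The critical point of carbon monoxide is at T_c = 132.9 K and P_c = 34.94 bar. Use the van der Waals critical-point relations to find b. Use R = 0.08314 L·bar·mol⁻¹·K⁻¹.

b ≈ 0.03953 L/mol

From T_c = 8a/(27Rb) and P_c = a/(27b²): b = R T_c/(8 P_c).
b = (0.08314)(132.9)/(8×34.94) = 11.049/279.52 = 0.03953 L/mol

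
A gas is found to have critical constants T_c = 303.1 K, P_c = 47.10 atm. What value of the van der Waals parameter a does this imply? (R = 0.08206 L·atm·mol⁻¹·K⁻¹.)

a ≈ 5.541 L²·atm/mol²

From T_c = 8a/(27Rb) and P_c = a/(27b²): a = 27 R² T_c²/(64 P_c).
a = 27×(0.08206)²×(303.1)²/(64×47.10) = 16703/3014.4 = 5.541 L²·atm/mol²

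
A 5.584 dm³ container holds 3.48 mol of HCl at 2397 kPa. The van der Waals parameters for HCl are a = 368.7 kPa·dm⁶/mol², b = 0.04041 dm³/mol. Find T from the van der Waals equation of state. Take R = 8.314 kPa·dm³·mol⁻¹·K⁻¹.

T = (P + a n²/V²)(V − nb)/(nR)
P + a n²/V² = 2397 + (368.7)(3.48)²/(5.584)² = 2540.2 kPa
V − nb = 5.584 − (3.48)(0.04041) = 5.4434 dm³
T = (2540.2)(5.4434)/((3.48)(8.314)) = 477.9 K

T ≈ 477.9 K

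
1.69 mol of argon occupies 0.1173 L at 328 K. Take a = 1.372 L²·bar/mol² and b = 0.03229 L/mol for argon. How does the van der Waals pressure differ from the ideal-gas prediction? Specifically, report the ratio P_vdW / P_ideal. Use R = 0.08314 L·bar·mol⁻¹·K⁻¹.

P_vdW / P_ideal ≈ 1.145

Ideal: P_ideal = nRT/V = (1.69)(0.08314)(328)/0.1173 = 392.891 bar
vdW: P = nRT/(V − nb) − a n²/V² = 46.0862/0.0627299 − 3.91857/0.0137593 = 734.677 − 284.794 = 449.883 bar
Ratio = 449.883/392.891 = 1.145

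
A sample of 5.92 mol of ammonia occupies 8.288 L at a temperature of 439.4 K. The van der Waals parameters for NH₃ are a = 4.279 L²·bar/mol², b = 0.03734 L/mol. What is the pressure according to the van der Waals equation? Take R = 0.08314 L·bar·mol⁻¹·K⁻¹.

P ≈ 24.63 bar

P = nRT/(V − nb) − a n²/V²
nRT/(V − nb) = (5.92)(0.08314)(439.4)/(8.288 − 5.92×0.03734) = 216.27/8.0669 = 26.810 bar
a n²/V² = (4.279)(5.92)²/(8.288)² = 2.1832 bar
P = 26.810 − 2.1832 = 24.63 bar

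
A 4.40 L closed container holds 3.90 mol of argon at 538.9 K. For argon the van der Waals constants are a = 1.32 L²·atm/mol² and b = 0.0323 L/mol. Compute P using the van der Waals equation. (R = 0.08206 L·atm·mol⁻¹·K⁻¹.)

P = nRT/(V − nb) − a n²/V²
nRT/(V − nb) = (3.90)(0.08206)(538.9)/(4.40 − 3.90×0.0323) = 172.47/4.2740 = 40.353 atm
a n²/V² = (1.32)(3.90)²/(4.40)² = 1.0370 atm
P = 40.353 − 1.0370 = 39.32 atm

P ≈ 39.32 atm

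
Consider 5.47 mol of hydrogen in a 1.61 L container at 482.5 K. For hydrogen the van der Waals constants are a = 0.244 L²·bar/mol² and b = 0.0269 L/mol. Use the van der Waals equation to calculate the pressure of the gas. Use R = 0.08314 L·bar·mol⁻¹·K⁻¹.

P = nRT/(V − nb) − a n²/V²
nRT/(V − nb) = (5.47)(0.08314)(482.5)/(1.61 − 5.47×0.0269) = 219.43/1.4629 = 150.00 bar
a n²/V² = (0.244)(5.47)²/(1.61)² = 2.8165 bar
P = 150.00 − 2.8165 = 147.2 bar

P ≈ 147.2 bar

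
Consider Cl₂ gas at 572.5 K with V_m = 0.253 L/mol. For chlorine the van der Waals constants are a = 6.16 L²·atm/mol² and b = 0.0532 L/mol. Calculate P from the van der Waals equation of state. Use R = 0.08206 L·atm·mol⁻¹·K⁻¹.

P ≈ 138.9 atm

P = RT/(V_m − b) − a/V_m²
RT/(V_m − b) = (0.08206)(572.5)/(0.253 − 0.0532) = 46.979/0.19980 = 235.13 atm
a/V_m² = 6.16/(0.253)² = 96.236 atm
P = 235.13 − 96.236 = 138.9 atm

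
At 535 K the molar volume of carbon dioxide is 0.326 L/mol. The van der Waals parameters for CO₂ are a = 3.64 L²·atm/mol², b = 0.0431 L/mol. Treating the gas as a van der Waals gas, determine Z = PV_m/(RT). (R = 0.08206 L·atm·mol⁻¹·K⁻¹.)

Z ≈ 0.8980

P = RT/(V_m − b) − a/V_m² = (0.08206)(535)/(0.326 − 0.0431) − 3.64/(0.326)²
  = 43.902/0.28290 − 34.250 = 155.19 − 34.250 = 120.94 atm
Z = PV_m/(RT) = (120.94)(0.326)/((0.08206)(535)) = 39.426/43.902 = 0.8980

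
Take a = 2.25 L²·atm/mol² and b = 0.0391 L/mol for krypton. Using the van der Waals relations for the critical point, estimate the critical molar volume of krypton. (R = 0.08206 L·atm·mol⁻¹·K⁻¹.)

For a van der Waals gas, V_m,c = 3b.
V_m,c = 3×0.0391 = 0.1173 L/mol

V_m,c ≈ 0.1173 L/mol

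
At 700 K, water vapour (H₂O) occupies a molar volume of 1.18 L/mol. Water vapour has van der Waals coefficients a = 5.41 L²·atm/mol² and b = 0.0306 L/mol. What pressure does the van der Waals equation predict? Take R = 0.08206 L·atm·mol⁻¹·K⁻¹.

P ≈ 46.09 atm

P = RT/(V_m − b) − a/V_m²
RT/(V_m − b) = (0.08206)(700)/(1.18 − 0.0306) = 57.442/1.1494 = 49.976 atm
a/V_m² = 5.41/(1.18)² = 3.8854 atm
P = 49.976 − 3.8854 = 46.09 atm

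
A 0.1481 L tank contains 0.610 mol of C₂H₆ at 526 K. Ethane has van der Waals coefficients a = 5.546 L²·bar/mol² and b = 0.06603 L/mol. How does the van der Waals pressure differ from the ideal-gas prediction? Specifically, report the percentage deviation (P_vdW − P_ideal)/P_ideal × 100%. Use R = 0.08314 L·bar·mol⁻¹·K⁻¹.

Ideal: P_ideal = nRT/V = (0.610)(0.08314)(526)/0.1481 = 180.124 bar
vdW: P = nRT/(V − nb) − a n²/V² = 26.6763/0.107822 − 2.06367/0.0219336 = 247.411 − 94.0872 = 153.324 bar
% deviation = (153.324 − 180.124)/180.124 × 100% = -14.88%

-14.88 %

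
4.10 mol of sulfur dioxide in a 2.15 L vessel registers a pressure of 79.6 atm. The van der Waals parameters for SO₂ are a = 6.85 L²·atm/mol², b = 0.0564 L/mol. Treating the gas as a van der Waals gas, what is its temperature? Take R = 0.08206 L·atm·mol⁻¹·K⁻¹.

T ≈ 596.0 K

T = (P + a n²/V²)(V − nb)/(nR)
P + a n²/V² = 79.6 + (6.85)(4.10)²/(2.15)² = 104.51 atm
V − nb = 2.15 − (4.10)(0.0564) = 1.9188 L
T = (104.51)(1.9188)/((4.10)(0.08206)) = 596.0 K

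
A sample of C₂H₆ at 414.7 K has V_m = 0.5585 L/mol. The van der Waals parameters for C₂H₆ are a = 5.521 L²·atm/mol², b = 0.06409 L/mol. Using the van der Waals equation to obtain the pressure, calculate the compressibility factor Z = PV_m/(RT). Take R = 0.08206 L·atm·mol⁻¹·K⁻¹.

Z ≈ 0.8391

P = RT/(V_m − b) − a/V_m² = (0.08206)(414.7)/(0.5585 − 0.06409) − 5.521/(0.5585)²
  = 34.030/0.49441 − 17.700 = 68.830 − 17.700 = 51.130 atm
Z = PV_m/(RT) = (51.130)(0.5585)/((0.08206)(414.7)) = 28.556/34.030 = 0.8391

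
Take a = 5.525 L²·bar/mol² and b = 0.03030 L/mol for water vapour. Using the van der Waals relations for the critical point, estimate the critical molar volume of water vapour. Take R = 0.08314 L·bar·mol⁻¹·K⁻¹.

For a van der Waals gas, V_m,c = 3b.
V_m,c = 3×0.03030 = 0.09090 L/mol

V_m,c ≈ 0.09090 L/mol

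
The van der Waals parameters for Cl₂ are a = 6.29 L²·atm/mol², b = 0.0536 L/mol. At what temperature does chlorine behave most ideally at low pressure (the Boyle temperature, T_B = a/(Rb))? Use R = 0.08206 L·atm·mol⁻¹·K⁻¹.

T_B ≈ 1430 K

For a van der Waals gas the second virial coefficient B₂ = b − a/(RT) vanishes at T_B = a/(Rb).
T_B = 6.29/(0.08206×0.0536) = 6.29/0.0043984 = 1430 K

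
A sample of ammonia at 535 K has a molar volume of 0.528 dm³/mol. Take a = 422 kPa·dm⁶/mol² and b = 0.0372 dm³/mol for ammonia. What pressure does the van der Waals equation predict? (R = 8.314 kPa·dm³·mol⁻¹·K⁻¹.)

P ≈ 7549 kPa

P = RT/(V_m − b) − a/V_m²
RT/(V_m − b) = (8.314)(535)/(0.528 − 0.0372) = 4448.0/0.49080 = 9062.8 kPa
a/V_m² = 422/(0.528)² = 1513.7 kPa
P = 9062.8 − 1513.7 = 7549 kPa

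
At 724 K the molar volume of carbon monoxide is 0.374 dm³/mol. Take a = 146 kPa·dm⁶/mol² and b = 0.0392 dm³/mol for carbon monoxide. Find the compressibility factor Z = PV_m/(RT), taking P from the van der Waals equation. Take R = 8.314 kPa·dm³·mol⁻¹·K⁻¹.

Z ≈ 1.052

P = RT/(V_m − b) − a/V_m² = (8.314)(724)/(0.374 − 0.0392) − 146/(0.374)²
  = 6019.3/0.33480 − 1043.8 = 17979 − 1043.8 = 16935 kPa
Z = PV_m/(RT) = (16935)(0.374)/((8.314)(724)) = 6333.7/6019.3 = 1.052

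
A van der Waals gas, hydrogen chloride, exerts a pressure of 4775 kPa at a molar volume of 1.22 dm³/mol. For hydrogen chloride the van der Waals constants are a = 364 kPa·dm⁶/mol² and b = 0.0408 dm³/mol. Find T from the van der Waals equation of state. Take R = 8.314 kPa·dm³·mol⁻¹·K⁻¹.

T = (P + a/V_m²)(V_m − b)/R
P + a/V_m² = 4775 + 364/(1.22)² = 5019.6 kPa
V_m − b = 1.22 − 0.0408 = 1.1792 dm³/mol
T = (5019.6)(1.1792)/8.314 = 711.9 K

T ≈ 711.9 K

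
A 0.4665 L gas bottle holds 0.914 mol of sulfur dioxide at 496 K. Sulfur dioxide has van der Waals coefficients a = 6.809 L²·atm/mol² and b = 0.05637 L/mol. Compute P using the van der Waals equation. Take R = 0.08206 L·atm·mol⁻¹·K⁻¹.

P ≈ 63.51 atm

P = nRT/(V − nb) − a n²/V²
nRT/(V − nb) = (0.914)(0.08206)(496)/(0.4665 − 0.914×0.05637) = 37.201/0.41498 = 89.645 atm
a n²/V² = (6.809)(0.914)²/(0.4665)² = 26.138 atm
P = 89.645 − 26.138 = 63.51 atm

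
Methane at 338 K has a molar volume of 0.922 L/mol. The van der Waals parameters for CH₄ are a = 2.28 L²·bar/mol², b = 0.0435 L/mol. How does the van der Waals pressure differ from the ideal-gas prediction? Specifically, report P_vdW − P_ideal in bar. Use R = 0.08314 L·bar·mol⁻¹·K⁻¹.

Ideal: P_ideal = RT/V_m = (0.08314)(338)/0.922 = 30.4787 bar
vdW: P = RT/(V_m − b) − a/V_m² = 28.1013/0.878500 − 2.28/0.850084 = 31.9878 − 2.68209 = 29.3057 bar
ΔP = 29.3057 − 30.4787 = -1.173 bar

ΔP ≈ -1.173 bar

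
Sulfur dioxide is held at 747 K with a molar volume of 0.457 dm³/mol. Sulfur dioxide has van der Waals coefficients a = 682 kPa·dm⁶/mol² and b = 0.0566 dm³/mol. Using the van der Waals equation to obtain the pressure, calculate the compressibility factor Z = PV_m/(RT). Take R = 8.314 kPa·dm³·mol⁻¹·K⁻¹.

Z ≈ 0.9011

P = RT/(V_m − b) − a/V_m² = (8.314)(747)/(0.457 − 0.0566) − 682/(0.457)²
  = 6210.6/0.40040 − 3265.5 = 15511 − 3265.5 = 12246 kPa
Z = PV_m/(RT) = (12246)(0.457)/((8.314)(747)) = 5596.4/6210.6 = 0.9011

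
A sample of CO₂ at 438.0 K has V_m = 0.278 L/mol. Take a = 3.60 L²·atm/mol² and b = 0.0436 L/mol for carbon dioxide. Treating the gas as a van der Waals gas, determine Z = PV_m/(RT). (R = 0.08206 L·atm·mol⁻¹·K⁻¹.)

Z ≈ 0.8257

P = RT/(V_m − b) − a/V_m² = (0.08206)(438.0)/(0.278 − 0.0436) − 3.60/(0.278)²
  = 35.942/0.23440 − 46.581 = 153.34 − 46.581 = 106.76 atm
Z = PV_m/(RT) = (106.76)(0.278)/((0.08206)(438.0)) = 29.679/35.942 = 0.8257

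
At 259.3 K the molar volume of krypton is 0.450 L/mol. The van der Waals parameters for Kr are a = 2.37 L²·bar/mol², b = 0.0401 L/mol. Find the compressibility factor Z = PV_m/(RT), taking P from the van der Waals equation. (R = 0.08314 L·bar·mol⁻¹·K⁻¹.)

P = RT/(V_m − b) − a/V_m² = (0.08314)(259.3)/(0.450 − 0.0401) − 2.37/(0.450)²
  = 21.558/0.40990 − 11.704 = 52.593 − 11.704 = 40.889 bar
Z = PV_m/(RT) = (40.889)(0.450)/((0.08314)(259.3)) = 18.400/21.558 = 0.8535

Z ≈ 0.8535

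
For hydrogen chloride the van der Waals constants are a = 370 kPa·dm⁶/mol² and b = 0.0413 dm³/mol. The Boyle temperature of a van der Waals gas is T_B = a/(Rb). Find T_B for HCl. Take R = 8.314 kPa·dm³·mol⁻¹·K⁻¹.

For a van der Waals gas the second virial coefficient B₂ = b − a/(RT) vanishes at T_B = a/(Rb).
T_B = 370/(8.314×0.0413) = 370/0.34337 = 1078 K

T_B ≈ 1078 K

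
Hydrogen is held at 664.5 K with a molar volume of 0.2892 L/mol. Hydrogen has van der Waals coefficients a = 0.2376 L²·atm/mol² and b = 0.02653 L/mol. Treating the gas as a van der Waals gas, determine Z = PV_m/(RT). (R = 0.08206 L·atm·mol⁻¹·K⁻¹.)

Z ≈ 1.086

P = RT/(V_m − b) − a/V_m² = (0.08206)(664.5)/(0.2892 − 0.02653) − 0.2376/(0.2892)²
  = 54.529/0.26267 − 2.8409 = 207.60 − 2.8409 = 204.76 atm
Z = PV_m/(RT) = (204.76)(0.2892)/((0.08206)(664.5)) = 59.217/54.529 = 1.086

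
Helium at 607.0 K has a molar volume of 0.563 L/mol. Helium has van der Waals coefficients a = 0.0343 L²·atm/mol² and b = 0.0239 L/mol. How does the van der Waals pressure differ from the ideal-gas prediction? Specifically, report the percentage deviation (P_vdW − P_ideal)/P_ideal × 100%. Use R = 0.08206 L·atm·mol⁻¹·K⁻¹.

4.31 %

Ideal: P_ideal = RT/V_m = (0.08206)(607.0)/0.563 = 88.4732 atm
vdW: P = RT/(V_m − b) − a/V_m² = 49.8104/0.539100 − 0.0343/0.316969 = 92.3955 − 0.108212 = 92.2873 atm
% deviation = (92.2873 − 88.4732)/88.4732 × 100% = 4.31%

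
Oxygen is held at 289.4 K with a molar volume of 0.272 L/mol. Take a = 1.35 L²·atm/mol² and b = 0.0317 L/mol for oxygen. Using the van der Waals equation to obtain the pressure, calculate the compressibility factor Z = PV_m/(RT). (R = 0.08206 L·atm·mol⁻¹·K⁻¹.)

Z ≈ 0.9229

P = RT/(V_m − b) − a/V_m² = (0.08206)(289.4)/(0.272 − 0.0317) − 1.35/(0.272)²
  = 23.748/0.24030 − 18.247 = 98.826 − 18.247 = 80.579 atm
Z = PV_m/(RT) = (80.579)(0.272)/((0.08206)(289.4)) = 21.917/23.748 = 0.9229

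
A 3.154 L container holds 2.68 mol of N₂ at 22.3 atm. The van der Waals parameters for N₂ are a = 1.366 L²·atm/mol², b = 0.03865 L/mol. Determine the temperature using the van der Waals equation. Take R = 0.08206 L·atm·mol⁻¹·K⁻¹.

T ≈ 323.0 K

T = (P + a n²/V²)(V − nb)/(nR)
P + a n²/V² = 22.3 + (1.366)(2.68)²/(3.154)² = 23.286 atm
V − nb = 3.154 − (2.68)(0.03865) = 3.0504 L
T = (23.286)(3.0504)/((2.68)(0.08206)) = 323.0 K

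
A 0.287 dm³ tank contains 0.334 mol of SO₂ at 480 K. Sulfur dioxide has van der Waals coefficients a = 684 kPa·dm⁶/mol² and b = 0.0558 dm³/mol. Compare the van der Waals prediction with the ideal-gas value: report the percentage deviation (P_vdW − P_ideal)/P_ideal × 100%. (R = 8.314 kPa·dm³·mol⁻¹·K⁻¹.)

Ideal: P_ideal = nRT/V = (0.334)(8.314)(480)/0.287 = 4644.25 kPa
vdW: P = nRT/(V − nb) − a n²/V² = 1332.90/0.268363 − 76.3043/0.0823690 = 4966.78 − 926.372 = 4040.41 kPa
% deviation = (4040.41 − 4644.25)/4644.25 × 100% = -13.00%

-13.00 %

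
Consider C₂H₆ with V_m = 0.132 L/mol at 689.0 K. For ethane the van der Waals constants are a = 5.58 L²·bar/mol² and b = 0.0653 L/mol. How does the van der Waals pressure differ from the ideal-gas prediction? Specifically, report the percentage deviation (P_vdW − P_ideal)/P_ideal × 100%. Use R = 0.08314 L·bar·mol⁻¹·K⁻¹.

24.11 %

Ideal: P_ideal = RT/V_m = (0.08314)(689.0)/0.132 = 433.966 bar
vdW: P = RT/(V_m − b) − a/V_m² = 57.2835/0.0667000 − 5.58/0.0174240 = 858.823 − 320.248 = 538.575 bar
% deviation = (538.575 − 433.966)/433.966 × 100% = 24.11%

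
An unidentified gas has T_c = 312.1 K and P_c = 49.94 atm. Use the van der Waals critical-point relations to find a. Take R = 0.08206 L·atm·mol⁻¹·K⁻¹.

a ≈ 5.541 L²·atm/mol²

From T_c = 8a/(27Rb) and P_c = a/(27b²): a = 27 R² T_c²/(64 P_c).
a = 27×(0.08206)²×(312.1)²/(64×49.94) = 17710/3196.2 = 5.541 L²·atm/mol²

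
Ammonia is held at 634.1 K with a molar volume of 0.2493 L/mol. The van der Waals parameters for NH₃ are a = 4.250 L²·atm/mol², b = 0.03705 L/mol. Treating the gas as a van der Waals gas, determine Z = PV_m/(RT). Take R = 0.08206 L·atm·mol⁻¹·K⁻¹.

P = RT/(V_m − b) − a/V_m² = (0.08206)(634.1)/(0.2493 − 0.03705) − 4.250/(0.2493)²
  = 52.034/0.21225 − 68.382 = 245.15 − 68.382 = 176.77 atm
Z = PV_m/(RT) = (176.77)(0.2493)/((0.08206)(634.1)) = 44.069/52.034 = 0.8469

Z ≈ 0.8469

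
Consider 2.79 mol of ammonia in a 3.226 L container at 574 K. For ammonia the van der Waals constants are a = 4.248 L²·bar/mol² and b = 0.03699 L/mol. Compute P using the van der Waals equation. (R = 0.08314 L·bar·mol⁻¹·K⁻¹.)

P = nRT/(V − nb) − a n²/V²
nRT/(V − nb) = (2.79)(0.08314)(574)/(3.226 − 2.79×0.03699) = 133.15/3.1228 = 42.638 bar
a n²/V² = (4.248)(2.79)²/(3.226)² = 3.1773 bar
P = 42.638 − 3.1773 = 39.46 bar

P ≈ 39.46 bar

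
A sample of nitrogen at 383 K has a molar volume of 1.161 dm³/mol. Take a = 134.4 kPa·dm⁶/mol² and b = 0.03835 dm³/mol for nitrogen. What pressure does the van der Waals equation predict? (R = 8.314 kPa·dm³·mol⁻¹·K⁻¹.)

P = RT/(V_m − b) − a/V_m²
RT/(V_m − b) = (8.314)(383)/(1.161 − 0.03835) = 3184.3/1.1227 = 2836.3 kPa
a/V_m² = 134.4/(1.161)² = 99.709 kPa
P = 2836.3 − 99.709 = 2737 kPa

P ≈ 2737 kPa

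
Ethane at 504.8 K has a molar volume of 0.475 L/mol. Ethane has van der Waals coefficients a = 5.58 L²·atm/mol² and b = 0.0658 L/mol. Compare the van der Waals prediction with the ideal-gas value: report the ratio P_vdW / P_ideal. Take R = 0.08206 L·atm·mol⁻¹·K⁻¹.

P_vdW / P_ideal ≈ 0.8772

Ideal: P_ideal = RT/V_m = (0.08206)(504.8)/0.475 = 87.2082 atm
vdW: P = RT/(V_m − b) − a/V_m² = 41.4239/0.409200 − 5.58/0.225625 = 101.231 − 24.7313 = 76.500 atm
Ratio = 76.500/87.2082 = 0.8772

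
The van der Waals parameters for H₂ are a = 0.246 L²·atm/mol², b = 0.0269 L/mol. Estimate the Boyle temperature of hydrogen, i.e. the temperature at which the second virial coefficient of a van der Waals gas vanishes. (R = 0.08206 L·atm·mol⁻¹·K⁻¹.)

For a van der Waals gas the second virial coefficient B₂ = b − a/(RT) vanishes at T_B = a/(Rb).
T_B = 0.246/(0.08206×0.0269) = 0.246/0.0022074 = 111.4 K

T_B ≈ 111.4 K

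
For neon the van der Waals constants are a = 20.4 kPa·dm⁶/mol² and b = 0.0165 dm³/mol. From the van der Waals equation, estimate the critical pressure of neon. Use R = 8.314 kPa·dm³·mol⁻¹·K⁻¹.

For a van der Waals gas, P_c = a/(27b²).
P_c = 20.4/(27×(0.0165)²) = 20.4/0.0073508 = 2775 kPa

P_c ≈ 2775 kPa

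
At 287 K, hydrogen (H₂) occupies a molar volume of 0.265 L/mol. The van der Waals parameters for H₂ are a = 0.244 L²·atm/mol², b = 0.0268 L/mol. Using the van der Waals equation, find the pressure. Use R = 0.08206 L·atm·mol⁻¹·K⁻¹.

P ≈ 95.40 atm

P = RT/(V_m − b) − a/V_m²
RT/(V_m − b) = (0.08206)(287)/(0.265 − 0.0268) = 23.551/0.23820 = 98.871 atm
a/V_m² = 0.244/(0.265)² = 3.4745 atm
P = 98.871 − 3.4745 = 95.40 atm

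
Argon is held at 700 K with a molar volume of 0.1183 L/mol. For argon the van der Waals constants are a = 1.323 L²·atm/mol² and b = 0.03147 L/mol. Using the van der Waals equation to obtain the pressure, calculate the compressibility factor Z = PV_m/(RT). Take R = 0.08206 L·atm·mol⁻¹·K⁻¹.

Z ≈ 1.168

P = RT/(V_m − b) − a/V_m² = (0.08206)(700)/(0.1183 − 0.03147) − 1.323/(0.1183)²
  = 57.442/0.086830 − 94.535 = 661.55 − 94.535 = 567.02 atm
Z = PV_m/(RT) = (567.02)(0.1183)/((0.08206)(700)) = 67.078/57.442 = 1.168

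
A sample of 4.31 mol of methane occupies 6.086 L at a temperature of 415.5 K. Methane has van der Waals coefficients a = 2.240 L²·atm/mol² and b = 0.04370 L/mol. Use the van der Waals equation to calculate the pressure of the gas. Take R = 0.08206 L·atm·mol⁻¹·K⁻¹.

P ≈ 23.79 atm

P = nRT/(V − nb) − a n²/V²
nRT/(V − nb) = (4.31)(0.08206)(415.5)/(6.086 − 4.31×0.04370) = 146.95/5.8977 = 24.916 atm
a n²/V² = (2.240)(4.31)²/(6.086)² = 1.1234 atm
P = 24.916 − 1.1234 = 23.79 atm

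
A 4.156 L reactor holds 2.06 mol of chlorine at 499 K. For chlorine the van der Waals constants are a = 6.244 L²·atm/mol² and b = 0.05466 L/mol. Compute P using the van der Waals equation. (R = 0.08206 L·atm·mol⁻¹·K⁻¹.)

P = nRT/(V − nb) − a n²/V²
nRT/(V − nb) = (2.06)(0.08206)(499)/(4.156 − 2.06×0.05466) = 84.353/4.0434 = 20.862 atm
a n²/V² = (6.244)(2.06)²/(4.156)² = 1.5341 atm
P = 20.862 − 1.5341 = 19.33 atm

P ≈ 19.33 atm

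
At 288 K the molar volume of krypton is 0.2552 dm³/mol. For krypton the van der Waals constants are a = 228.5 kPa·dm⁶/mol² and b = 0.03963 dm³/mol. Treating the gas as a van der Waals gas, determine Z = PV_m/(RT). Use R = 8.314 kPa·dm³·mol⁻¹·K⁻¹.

P = RT/(V_m − b) − a/V_m² = (8.314)(288)/(0.2552 − 0.03963) − 228.5/(0.2552)²
  = 2394.4/0.21557 − 3508.5 = 11107 − 3508.5 = 7599 kPa
Z = PV_m/(RT) = (7599)(0.2552)/((8.314)(288)) = 1939.3/2394.4 = 0.8099

Z ≈ 0.8099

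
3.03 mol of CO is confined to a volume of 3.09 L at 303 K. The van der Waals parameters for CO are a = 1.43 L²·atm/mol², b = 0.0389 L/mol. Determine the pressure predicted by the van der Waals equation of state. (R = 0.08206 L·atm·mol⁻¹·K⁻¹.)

P = nRT/(V − nb) − a n²/V²
nRT/(V − nb) = (3.03)(0.08206)(303)/(3.09 − 3.03×0.0389) = 75.338/2.9721 = 25.348 atm
a n²/V² = (1.43)(3.03)²/(3.09)² = 1.3750 atm
P = 25.348 − 1.3750 = 23.97 atm

P ≈ 23.97 atm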